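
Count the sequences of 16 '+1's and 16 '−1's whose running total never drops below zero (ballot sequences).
C_16 = 35357670

These ballot sequences are counted by the Catalan number C_n = (1/(n + 1)) · C(2n, n). For n = 16: C_16 = (1/17) · C(32, 16) = 601080390/17 = 35357670.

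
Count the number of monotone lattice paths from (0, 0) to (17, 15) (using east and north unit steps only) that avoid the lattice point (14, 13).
Number of paths = 365139720

Total paths from (0, 0) to (17, 15): C(32, 17) = 565722720. Paths through (14, 13): (paths (0, 0) → (14, 13)) × (paths (14, 13) → (17, 15)) = C(27, 14) · C(5, 3) = 20058300 · 10 = 200583000. Avoidance count = 565722720 − 200583000 = 365139720.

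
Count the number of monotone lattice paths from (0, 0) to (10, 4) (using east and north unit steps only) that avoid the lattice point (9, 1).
Number of paths = 961

Total paths from (0, 0) to (10, 4): C(14, 10) = 1001. Paths through (9, 1): (paths (0, 0) → (9, 1)) × (paths (9, 1) → (10, 4)) = C(10, 9) · C(4, 1) = 10 · 4 = 40. Avoidance count = 1001 − 40 = 961.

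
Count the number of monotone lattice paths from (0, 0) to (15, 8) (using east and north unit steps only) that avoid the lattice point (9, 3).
Number of paths = 388674

Total paths from (0, 0) to (15, 8): C(23, 15) = 490314. Paths through (9, 3): (paths (0, 0) → (9, 3)) × (paths (9, 3) → (15, 8)) = C(12, 9) · C(11, 6) = 220 · 462 = 101640. Avoidance count = 490314 − 101640 = 388674.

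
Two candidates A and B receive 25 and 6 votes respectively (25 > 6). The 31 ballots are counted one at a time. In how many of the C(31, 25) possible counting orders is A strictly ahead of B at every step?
Strict-lead orderings = 451269

Total orderings of the 31 votes with 25 for A: C(31, 25) = 736281. By the Bertrand ballot formula (Cycle Lemma / reflection principle), the number of orderings in which A is strictly ahead of B throughout is (p − q)/(p + q) · C(p + q, p) = (25 − 6)/(25 + 6) · 736281 = 451269.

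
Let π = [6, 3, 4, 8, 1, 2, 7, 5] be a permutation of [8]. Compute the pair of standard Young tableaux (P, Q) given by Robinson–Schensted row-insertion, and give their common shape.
P = [1, 2, 5] / [3, 4, 7] / [6, 8];  Q = [1, 3, 4] / [2, 6, 7] / [5, 8];  common shape = (3, 3, 2)

Row-insert the values π_1, π_2, … into P one at a time, bumping the leftmost entry strictly greater than the inserted value down to the next row. The recording tableau Q records, in position (i, j), the step at which that cell was added to P.
  Insert 6 (step 1): P = [6];  Q = [1]
  Insert 3 (step 2): P = [3] / [6];  Q = [1] / [2]
  Insert 4 (step 3): P = [3, 4] / [6];  Q = [1, 3] / [2]
  Insert 8 (step 4): P = [3, 4, 8] / [6];  Q = [1, 3, 4] / [2]
  Insert 1 (step 5): P = [1, 4, 8] / [3] / [6];  Q = [1, 3, 4] / [2] / [5]
  Insert 2 (step 6): P = [1, 2, 8] / [3, 4] / [6];  Q = [1, 3, 4] / [2, 6] / [5]
  Insert 7 (step 7): P = [1, 2, 7] / [3, 4, 8] / [6];  Q = [1, 3, 4] / [2, 6, 7] / [5]
  Insert 5 (step 8): P = [1, 2, 5] / [3, 4, 7] / [6, 8];  Q = [1, 3, 4] / [2, 6, 7] / [5, 8]
Final shape: (3, 3, 2).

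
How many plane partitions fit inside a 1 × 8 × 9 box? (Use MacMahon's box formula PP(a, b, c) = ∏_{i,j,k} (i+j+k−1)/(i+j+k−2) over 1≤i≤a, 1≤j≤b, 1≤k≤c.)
PP(1, 8, 9) = 24310

Evaluate the triple product over i = 1..1, j = 1..8, k = 1..9. The factors are (2/1) · (3/2) · (4/3) · (5/4) · (6/5) · (7/6) · (8/7) · (9/8) · … (72 factors total). The numerators and denominators telescope so the product is an integer; carrying out the multiplication exactly gives PP(1, 8, 9) = 24310.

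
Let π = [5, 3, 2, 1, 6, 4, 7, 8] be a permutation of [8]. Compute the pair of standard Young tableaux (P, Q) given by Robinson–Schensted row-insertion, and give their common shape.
P = [1, 4, 7, 8] / [2, 6] / [3] / [5];  Q = [1, 5, 7, 8] / [2, 6] / [3] / [4];  common shape = (4, 2, 1, 1)

Row-insert the values π_1, π_2, … into P one at a time, bumping the leftmost entry strictly greater than the inserted value down to the next row. The recording tableau Q records, in position (i, j), the step at which that cell was added to P.
  Insert 5 (step 1): P = [5];  Q = [1]
  Insert 3 (step 2): P = [3] / [5];  Q = [1] / [2]
  Insert 2 (step 3): P = [2] / [3] / [5];  Q = [1] / [2] / [3]
  Insert 1 (step 4): P = [1] / [2] / [3] / [5];  Q = [1] / [2] / [3] / [4]
  Insert 6 (step 5): P = [1, 6] / [2] / [3] / [5];  Q = [1, 5] / [2] / [3] / [4]
  Insert 4 (step 6): P = [1, 4] / [2, 6] / [3] / [5];  Q = [1, 5] / [2, 6] / [3] / [4]
  Insert 7 (step 7): P = [1, 4, 7] / [2, 6] / [3] / [5];  Q = [1, 5, 7] / [2, 6] / [3] / [4]
  Insert 8 (step 8): P = [1, 4, 7, 8] / [2, 6] / [3] / [5];  Q = [1, 5, 7, 8] / [2, 6] / [3] / [4]
Final shape: (4, 2, 1, 1).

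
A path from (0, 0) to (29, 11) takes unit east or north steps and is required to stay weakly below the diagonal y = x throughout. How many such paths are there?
Number of paths = 1464140912

By the reflection principle (André's argument), the number of monotone paths to (29, 11) with n ≤ m that never go above y = x is C(40, 29) − C(40, 30) = 2311801440 − 847660528 = 1464140912.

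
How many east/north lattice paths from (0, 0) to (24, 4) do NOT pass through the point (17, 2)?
Number of paths = 14319

Total paths from (0, 0) to (24, 4): C(28, 24) = 20475. Paths through (17, 2): (paths (0, 0) → (17, 2)) × (paths (17, 2) → (24, 4)) = C(19, 17) · C(9, 7) = 171 · 36 = 6156. Avoidance count = 20475 − 6156 = 14319.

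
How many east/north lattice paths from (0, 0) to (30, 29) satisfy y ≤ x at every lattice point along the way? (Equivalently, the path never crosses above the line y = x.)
Number of paths = 3814986502092304

By the reflection principle (André's argument), the number of monotone paths to (30, 29) with n ≤ m that never go above y = x is C(59, 30) − C(59, 31) = 59132290782430712 − 55317304280338408 = 3814986502092304.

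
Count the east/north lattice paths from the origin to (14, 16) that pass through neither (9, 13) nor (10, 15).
Number of paths = 108684655

Inclusion–exclusion. Total paths: C(30, 14) = 145422675. Through P₁: C(22, 9)·C(8, 5) = 27855520. Through P₂: C(25, 10)·C(5, 4) = 16343800. Since P₁ is strictly southwest of P₂, a monotone path through both must visit P₁ then P₂; paths through both = C(22, 9)·C(3, 1)·C(5, 4) = 7461300. Avoid both = 145422675 − 27855520 − 16343800 + 7461300 = 108684655.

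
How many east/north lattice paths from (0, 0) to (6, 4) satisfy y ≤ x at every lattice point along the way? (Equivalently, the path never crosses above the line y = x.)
Number of paths = 90

By the reflection principle (André's argument), the number of monotone paths to (6, 4) with n ≤ m that never go above y = x is C(10, 6) − C(10, 7) = 210 − 120 = 90.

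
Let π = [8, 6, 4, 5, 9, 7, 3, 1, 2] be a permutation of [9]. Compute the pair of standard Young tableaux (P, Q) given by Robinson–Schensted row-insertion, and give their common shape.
P = [1, 2, 7] / [3, 5] / [4, 9] / [6] / [8];  Q = [1, 4, 5] / [2, 6] / [3, 9] / [7] / [8];  common shape = (3, 2, 2, 1, 1)

Row-insert the values π_1, π_2, … into P one at a time, bumping the leftmost entry strictly greater than the inserted value down to the next row. The recording tableau Q records, in position (i, j), the step at which that cell was added to P.
  Insert 8 (step 1): P = [8];  Q = [1]
  Insert 6 (step 2): P = [6] / [8];  Q = [1] / [2]
  Insert 4 (step 3): P = [4] / [6] / [8];  Q = [1] / [2] / [3]
  Insert 5 (step 4): P = [4, 5] / [6] / [8];  Q = [1, 4] / [2] / [3]
  Insert 9 (step 5): P = [4, 5, 9] / [6] / [8];  Q = [1, 4, 5] / [2] / [3]
  Insert 7 (step 6): P = [4, 5, 7] / [6, 9] / [8];  Q = [1, 4, 5] / [2, 6] / [3]
  Insert 3 (step 7): P = [3, 5, 7] / [4, 9] / [6] / [8];  Q = [1, 4, 5] / [2, 6] / [3] / [7]
  Insert 1 (step 8): P = [1, 5, 7] / [3, 9] / [4] / [6] / [8];  Q = [1, 4, 5] / [2, 6] / [3] / [7] / [8]
  Insert 2 (step 9): P = [1, 2, 7] / [3, 5] / [4, 9] / [6] / [8];  Q = [1, 4, 5] / [2, 6] / [3, 9] / [7] / [8]
Final shape: (3, 2, 2, 1, 1).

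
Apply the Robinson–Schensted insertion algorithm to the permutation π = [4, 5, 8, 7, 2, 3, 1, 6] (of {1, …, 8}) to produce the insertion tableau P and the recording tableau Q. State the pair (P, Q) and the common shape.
P = [1, 3, 6] / [2, 5, 7] / [4] / [8];  Q = [1, 2, 3] / [4, 6, 8] / [5] / [7];  common shape = (3, 3, 1, 1)

Row-insert the values π_1, π_2, … into P one at a time, bumping the leftmost entry strictly greater than the inserted value down to the next row. The recording tableau Q records, in position (i, j), the step at which that cell was added to P.
  Insert 4 (step 1): P = [4];  Q = [1]
  Insert 5 (step 2): P = [4, 5];  Q = [1, 2]
  Insert 8 (step 3): P = [4, 5, 8];  Q = [1, 2, 3]
  Insert 7 (step 4): P = [4, 5, 7] / [8];  Q = [1, 2, 3] / [4]
  Insert 2 (step 5): P = [2, 5, 7] / [4] / [8];  Q = [1, 2, 3] / [4] / [5]
  Insert 3 (step 6): P = [2, 3, 7] / [4, 5] / [8];  Q = [1, 2, 3] / [4, 6] / [5]
  Insert 1 (step 7): P = [1, 3, 7] / [2, 5] / [4] / [8];  Q = [1, 2, 3] / [4, 6] / [5] / [7]
  Insert 6 (step 8): P = [1, 3, 6] / [2, 5, 7] / [4] / [8];  Q = [1, 2, 3] / [4, 6, 8] / [5] / [7]
Final shape: (3, 3, 1, 1).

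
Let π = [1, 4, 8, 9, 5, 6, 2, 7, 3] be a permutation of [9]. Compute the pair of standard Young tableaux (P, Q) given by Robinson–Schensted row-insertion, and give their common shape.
P = [1, 2, 3, 6, 7] / [4, 5] / [8, 9];  Q = [1, 2, 3, 4, 8] / [5, 6] / [7, 9];  common shape = (5, 2, 2)

Row-insert the values π_1, π_2, … into P one at a time, bumping the leftmost entry strictly greater than the inserted value down to the next row. The recording tableau Q records, in position (i, j), the step at which that cell was added to P.
  Insert 1 (step 1): P = [1];  Q = [1]
  Insert 4 (step 2): P = [1, 4];  Q = [1, 2]
  Insert 8 (step 3): P = [1, 4, 8];  Q = [1, 2, 3]
  Insert 9 (step 4): P = [1, 4, 8, 9];  Q = [1, 2, 3, 4]
  Insert 5 (step 5): P = [1, 4, 5, 9] / [8];  Q = [1, 2, 3, 4] / [5]
  Insert 6 (step 6): P = [1, 4, 5, 6] / [8, 9];  Q = [1, 2, 3, 4] / [5, 6]
  Insert 2 (step 7): P = [1, 2, 5, 6] / [4, 9] / [8];  Q = [1, 2, 3, 4] / [5, 6] / [7]
  Insert 7 (step 8): P = [1, 2, 5, 6, 7] / [4, 9] / [8];  Q = [1, 2, 3, 4, 8] / [5, 6] / [7]
  Insert 3 (step 9): P = [1, 2, 3, 6, 7] / [4, 5] / [8, 9];  Q = [1, 2, 3, 4, 8] / [5, 6] / [7, 9]
Final shape: (5, 2, 2).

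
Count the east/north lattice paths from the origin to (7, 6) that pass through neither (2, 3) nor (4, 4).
Number of paths = 756

Inclusion–exclusion. Total paths: C(13, 7) = 1716. Through P₁: C(5, 2)·C(8, 5) = 560. Through P₂: C(8, 4)·C(5, 3) = 700. Since P₁ is strictly southwest of P₂, a monotone path through both must visit P₁ then P₂; paths through both = C(5, 2)·C(3, 2)·C(5, 3) = 300. Avoid both = 1716 − 560 − 700 + 300 = 756.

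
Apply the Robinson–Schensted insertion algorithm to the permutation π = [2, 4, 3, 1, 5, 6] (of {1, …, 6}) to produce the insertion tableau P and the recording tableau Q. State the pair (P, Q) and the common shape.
P = [1, 3, 5, 6] / [2] / [4];  Q = [1, 2, 5, 6] / [3] / [4];  common shape = (4, 1, 1)

Row-insert the values π_1, π_2, … into P one at a time, bumping the leftmost entry strictly greater than the inserted value down to the next row. The recording tableau Q records, in position (i, j), the step at which that cell was added to P.
  Insert 2 (step 1): P = [2];  Q = [1]
  Insert 4 (step 2): P = [2, 4];  Q = [1, 2]
  Insert 3 (step 3): P = [2, 3] / [4];  Q = [1, 2] / [3]
  Insert 1 (step 4): P = [1, 3] / [2] / [4];  Q = [1, 2] / [3] / [4]
  Insert 5 (step 5): P = [1, 3, 5] / [2] / [4];  Q = [1, 2, 5] / [3] / [4]
  Insert 6 (step 6): P = [1, 3, 5, 6] / [2] / [4];  Q = [1, 2, 5, 6] / [3] / [4]
Final shape: (4, 1, 1).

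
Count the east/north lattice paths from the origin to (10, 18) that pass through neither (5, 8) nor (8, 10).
Number of paths = 7868289

Inclusion–exclusion. Total paths: C(28, 10) = 13123110. Through P₁: C(13, 5)·C(15, 5) = 3864861. Through P₂: C(18, 8)·C(10, 2) = 1969110. Since P₁ is strictly southwest of P₂, a monotone path through both must visit P₁ then P₂; paths through both = C(13, 5)·C(5, 3)·C(10, 2) = 579150. Avoid both = 13123110 − 3864861 − 1969110 + 579150 = 7868289.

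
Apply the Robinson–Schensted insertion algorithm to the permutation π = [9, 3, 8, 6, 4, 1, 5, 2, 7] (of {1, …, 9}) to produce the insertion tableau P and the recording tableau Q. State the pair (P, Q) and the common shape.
P = [1, 2, 5, 7] / [3, 4] / [6] / [8] / [9];  Q = [1, 3, 7, 9] / [2, 8] / [4] / [5] / [6];  common shape = (4, 2, 1, 1, 1)

Row-insert the values π_1, π_2, … into P one at a time, bumping the leftmost entry strictly greater than the inserted value down to the next row. The recording tableau Q records, in position (i, j), the step at which that cell was added to P.
  Insert 9 (step 1): P = [9];  Q = [1]
  Insert 3 (step 2): P = [3] / [9];  Q = [1] / [2]
  Insert 8 (step 3): P = [3, 8] / [9];  Q = [1, 3] / [2]
  Insert 6 (step 4): P = [3, 6] / [8] / [9];  Q = [1, 3] / [2] / [4]
  Insert 4 (step 5): P = [3, 4] / [6] / [8] / [9];  Q = [1, 3] / [2] / [4] / [5]
  Insert 1 (step 6): P = [1, 4] / [3] / [6] / [8] / [9];  Q = [1, 3] / [2] / [4] / [5] / [6]
  Insert 5 (step 7): P = [1, 4, 5] / [3] / [6] / [8] / [9];  Q = [1, 3, 7] / [2] / [4] / [5] / [6]
  Insert 2 (step 8): P = [1, 2, 5] / [3, 4] / [6] / [8] / [9];  Q = [1, 3, 7] / [2, 8] / [4] / [5] / [6]
  Insert 7 (step 9): P = [1, 2, 5, 7] / [3, 4] / [6] / [8] / [9];  Q = [1, 3, 7, 9] / [2, 8] / [4] / [5] / [6]
Final shape: (4, 2, 1, 1, 1).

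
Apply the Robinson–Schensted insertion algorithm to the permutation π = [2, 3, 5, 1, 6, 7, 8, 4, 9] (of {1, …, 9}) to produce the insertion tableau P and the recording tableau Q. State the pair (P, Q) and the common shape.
P = [1, 3, 4, 6, 7, 8, 9] / [2, 5];  Q = [1, 2, 3, 5, 6, 7, 9] / [4, 8];  common shape = (7, 2)

Row-insert the values π_1, π_2, … into P one at a time, bumping the leftmost entry strictly greater than the inserted value down to the next row. The recording tableau Q records, in position (i, j), the step at which that cell was added to P.
  Insert 2 (step 1): P = [2];  Q = [1]
  Insert 3 (step 2): P = [2, 3];  Q = [1, 2]
  Insert 5 (step 3): P = [2, 3, 5];  Q = [1, 2, 3]
  Insert 1 (step 4): P = [1, 3, 5] / [2];  Q = [1, 2, 3] / [4]
  Insert 6 (step 5): P = [1, 3, 5, 6] / [2];  Q = [1, 2, 3, 5] / [4]
  Insert 7 (step 6): P = [1, 3, 5, 6, 7] / [2];  Q = [1, 2, 3, 5, 6] / [4]
  Insert 8 (step 7): P = [1, 3, 5, 6, 7, 8] / [2];  Q = [1, 2, 3, 5, 6, 7] / [4]
  Insert 4 (step 8): P = [1, 3, 4, 6, 7, 8] / [2, 5];  Q = [1, 2, 3, 5, 6, 7] / [4, 8]
  Insert 9 (step 9): P = [1, 3, 4, 6, 7, 8, 9] / [2, 5];  Q = [1, 2, 3, 5, 6, 7, 9] / [4, 8]
Final shape: (7, 2).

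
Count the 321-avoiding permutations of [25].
C_25 = 4861946401452

These 321-avoiding permutations are counted by the Catalan number C_n = (1/(n + 1)) · C(2n, n). For n = 25: C_25 = (1/26) · C(50, 25) = 126410606437752/26 = 4861946401452.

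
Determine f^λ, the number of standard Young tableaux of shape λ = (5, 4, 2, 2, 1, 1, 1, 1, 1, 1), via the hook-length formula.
# SYT of shape (5, 4, 2, 2, 1, 1, 1, 1, 1, 1) = 8314020

Hook-length formula: f^λ = n! / Π hook(c), product over all cells c of the Young diagram. For λ = (5, 4, 2, 2, 1, 1, 1, 1, 1, 1), n = 19 boxes. Hook lengths by row (left-to-right, top-to-bottom): [14, 7, 4, 3, 1]; [12, 5, 2, 1]; [9, 2]; [8, 1]; [6]; [5]; [4]; [3]; [2]; [1]. Product of hooks = 14631321600. So f^λ = 19! / 14631321600 = 121645100408832000 / 14631321600 = 8314020.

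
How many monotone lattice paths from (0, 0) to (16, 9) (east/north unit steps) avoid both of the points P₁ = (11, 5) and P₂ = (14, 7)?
Number of paths = 1057007

Inclusion–exclusion. Total paths: C(25, 16) = 2042975. Through P₁: C(16, 11)·C(9, 5) = 550368. Through P₂: C(21, 14)·C(4, 2) = 697680. Since P₁ is strictly southwest of P₂, a monotone path through both must visit P₁ then P₂; paths through both = C(16, 11)·C(5, 3)·C(4, 2) = 262080. Avoid both = 2042975 − 550368 − 697680 + 262080 = 1057007.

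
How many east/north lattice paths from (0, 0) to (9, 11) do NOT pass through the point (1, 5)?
Number of paths = 149942

Total paths from (0, 0) to (9, 11): C(20, 9) = 167960. Paths through (1, 5): (paths (0, 0) → (1, 5)) × (paths (1, 5) → (9, 11)) = C(6, 1) · C(14, 8) = 6 · 3003 = 18018. Avoidance count = 167960 − 18018 = 149942.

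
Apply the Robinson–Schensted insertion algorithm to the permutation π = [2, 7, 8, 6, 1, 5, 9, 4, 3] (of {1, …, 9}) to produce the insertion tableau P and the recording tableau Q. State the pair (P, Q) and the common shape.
P = [1, 3, 8, 9] / [2, 4] / [5] / [6] / [7];  Q = [1, 2, 3, 7] / [4, 6] / [5] / [8] / [9];  common shape = (4, 2, 1, 1, 1)

Row-insert the values π_1, π_2, … into P one at a time, bumping the leftmost entry strictly greater than the inserted value down to the next row. The recording tableau Q records, in position (i, j), the step at which that cell was added to P.
  Insert 2 (step 1): P = [2];  Q = [1]
  Insert 7 (step 2): P = [2, 7];  Q = [1, 2]
  Insert 8 (step 3): P = [2, 7, 8];  Q = [1, 2, 3]
  Insert 6 (step 4): P = [2, 6, 8] / [7];  Q = [1, 2, 3] / [4]
  Insert 1 (step 5): P = [1, 6, 8] / [2] / [7];  Q = [1, 2, 3] / [4] / [5]
  Insert 5 (step 6): P = [1, 5, 8] / [2, 6] / [7];  Q = [1, 2, 3] / [4, 6] / [5]
  Insert 9 (step 7): P = [1, 5, 8, 9] / [2, 6] / [7];  Q = [1, 2, 3, 7] / [4, 6] / [5]
  Insert 4 (step 8): P = [1, 4, 8, 9] / [2, 5] / [6] / [7];  Q = [1, 2, 3, 7] / [4, 6] / [5] / [8]
  Insert 3 (step 9): P = [1, 3, 8, 9] / [2, 4] / [5] / [6] / [7];  Q = [1, 2, 3, 7] / [4, 6] / [5] / [8] / [9]
Final shape: (4, 2, 1, 1, 1).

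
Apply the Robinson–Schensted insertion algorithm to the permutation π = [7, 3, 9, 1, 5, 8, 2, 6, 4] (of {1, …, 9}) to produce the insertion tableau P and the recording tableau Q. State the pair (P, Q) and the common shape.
P = [1, 2, 4] / [3, 5, 6] / [7, 8] / [9];  Q = [1, 3, 6] / [2, 5, 8] / [4, 7] / [9];  common shape = (3, 3, 2, 1)

Row-insert the values π_1, π_2, … into P one at a time, bumping the leftmost entry strictly greater than the inserted value down to the next row. The recording tableau Q records, in position (i, j), the step at which that cell was added to P.
  Insert 7 (step 1): P = [7];  Q = [1]
  Insert 3 (step 2): P = [3] / [7];  Q = [1] / [2]
  Insert 9 (step 3): P = [3, 9] / [7];  Q = [1, 3] / [2]
  Insert 1 (step 4): P = [1, 9] / [3] / [7];  Q = [1, 3] / [2] / [4]
  Insert 5 (step 5): P = [1, 5] / [3, 9] / [7];  Q = [1, 3] / [2, 5] / [4]
  Insert 8 (step 6): P = [1, 5, 8] / [3, 9] / [7];  Q = [1, 3, 6] / [2, 5] / [4]
  Insert 2 (step 7): P = [1, 2, 8] / [3, 5] / [7, 9];  Q = [1, 3, 6] / [2, 5] / [4, 7]
  Insert 6 (step 8): P = [1, 2, 6] / [3, 5, 8] / [7, 9];  Q = [1, 3, 6] / [2, 5, 8] / [4, 7]
  Insert 4 (step 9): P = [1, 2, 4] / [3, 5, 6] / [7, 8] / [9];  Q = [1, 3, 6] / [2, 5, 8] / [4, 7] / [9]
Final shape: (3, 3, 2, 1).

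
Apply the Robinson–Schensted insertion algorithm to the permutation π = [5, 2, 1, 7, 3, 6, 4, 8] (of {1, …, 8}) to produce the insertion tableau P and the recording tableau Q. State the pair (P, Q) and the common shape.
P = [1, 3, 4, 8] / [2, 6] / [5, 7];  Q = [1, 4, 6, 8] / [2, 5] / [3, 7];  common shape = (4, 2, 2)

Row-insert the values π_1, π_2, … into P one at a time, bumping the leftmost entry strictly greater than the inserted value down to the next row. The recording tableau Q records, in position (i, j), the step at which that cell was added to P.
  Insert 5 (step 1): P = [5];  Q = [1]
  Insert 2 (step 2): P = [2] / [5];  Q = [1] / [2]
  Insert 1 (step 3): P = [1] / [2] / [5];  Q = [1] / [2] / [3]
  Insert 7 (step 4): P = [1, 7] / [2] / [5];  Q = [1, 4] / [2] / [3]
  Insert 3 (step 5): P = [1, 3] / [2, 7] / [5];  Q = [1, 4] / [2, 5] / [3]
  Insert 6 (step 6): P = [1, 3, 6] / [2, 7] / [5];  Q = [1, 4, 6] / [2, 5] / [3]
  Insert 4 (step 7): P = [1, 3, 4] / [2, 6] / [5, 7];  Q = [1, 4, 6] / [2, 5] / [3, 7]
  Insert 8 (step 8): P = [1, 3, 4, 8] / [2, 6] / [5, 7];  Q = [1, 4, 6, 8] / [2, 5] / [3, 7]
Final shape: (4, 2, 2).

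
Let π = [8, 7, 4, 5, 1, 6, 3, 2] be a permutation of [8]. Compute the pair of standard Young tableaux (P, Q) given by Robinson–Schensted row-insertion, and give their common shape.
P = [1, 2, 6] / [3, 5] / [4] / [7] / [8];  Q = [1, 4, 6] / [2, 7] / [3] / [5] / [8];  common shape = (3, 2, 1, 1, 1)

Row-insert the values π_1, π_2, … into P one at a time, bumping the leftmost entry strictly greater than the inserted value down to the next row. The recording tableau Q records, in position (i, j), the step at which that cell was added to P.
  Insert 8 (step 1): P = [8];  Q = [1]
  Insert 7 (step 2): P = [7] / [8];  Q = [1] / [2]
  Insert 4 (step 3): P = [4] / [7] / [8];  Q = [1] / [2] / [3]
  Insert 5 (step 4): P = [4, 5] / [7] / [8];  Q = [1, 4] / [2] / [3]
  Insert 1 (step 5): P = [1, 5] / [4] / [7] / [8];  Q = [1, 4] / [2] / [3] / [5]
  Insert 6 (step 6): P = [1, 5, 6] / [4] / [7] / [8];  Q = [1, 4, 6] / [2] / [3] / [5]
  Insert 3 (step 7): P = [1, 3, 6] / [4, 5] / [7] / [8];  Q = [1, 4, 6] / [2, 7] / [3] / [5]
  Insert 2 (step 8): P = [1, 2, 6] / [3, 5] / [4] / [7] / [8];  Q = [1, 4, 6] / [2, 7] / [3] / [5] / [8]
Final shape: (3, 2, 1, 1, 1).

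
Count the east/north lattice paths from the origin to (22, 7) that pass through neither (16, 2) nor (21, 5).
Number of paths = 1318458

Inclusion–exclusion. Total paths: C(29, 22) = 1560780. Through P₁: C(18, 16)·C(11, 6) = 70686. Through P₂: C(26, 21)·C(3, 1) = 197340. Since P₁ is strictly southwest of P₂, a monotone path through both must visit P₁ then P₂; paths through both = C(18, 16)·C(8, 5)·C(3, 1) = 25704. Avoid both = 1560780 − 70686 − 197340 + 25704 = 1318458.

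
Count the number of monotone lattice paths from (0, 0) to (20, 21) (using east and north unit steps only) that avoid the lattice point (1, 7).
Number of paths = 262578463620

Total paths from (0, 0) to (20, 21): C(41, 20) = 269128937220. Paths through (1, 7): (paths (0, 0) → (1, 7)) × (paths (1, 7) → (20, 21)) = C(8, 1) · C(33, 19) = 8 · 818809200 = 6550473600. Avoidance count = 269128937220 − 6550473600 = 262578463620.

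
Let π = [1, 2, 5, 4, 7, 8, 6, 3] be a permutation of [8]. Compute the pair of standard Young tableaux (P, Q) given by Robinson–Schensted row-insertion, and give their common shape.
P = [1, 2, 3, 6, 8] / [4, 7] / [5];  Q = [1, 2, 3, 5, 6] / [4, 7] / [8];  common shape = (5, 2, 1)

Row-insert the values π_1, π_2, … into P one at a time, bumping the leftmost entry strictly greater than the inserted value down to the next row. The recording tableau Q records, in position (i, j), the step at which that cell was added to P.
  Insert 1 (step 1): P = [1];  Q = [1]
  Insert 2 (step 2): P = [1, 2];  Q = [1, 2]
  Insert 5 (step 3): P = [1, 2, 5];  Q = [1, 2, 3]
  Insert 4 (step 4): P = [1, 2, 4] / [5];  Q = [1, 2, 3] / [4]
  Insert 7 (step 5): P = [1, 2, 4, 7] / [5];  Q = [1, 2, 3, 5] / [4]
  Insert 8 (step 6): P = [1, 2, 4, 7, 8] / [5];  Q = [1, 2, 3, 5, 6] / [4]
  Insert 6 (step 7): P = [1, 2, 4, 6, 8] / [5, 7];  Q = [1, 2, 3, 5, 6] / [4, 7]
  Insert 3 (step 8): P = [1, 2, 3, 6, 8] / [4, 7] / [5];  Q = [1, 2, 3, 5, 6] / [4, 7] / [8]
Final shape: (5, 2, 1).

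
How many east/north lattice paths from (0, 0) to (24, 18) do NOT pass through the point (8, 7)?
Number of paths = 269798266725

Total paths from (0, 0) to (24, 18): C(42, 24) = 353697121050. Paths through (8, 7): (paths (0, 0) → (8, 7)) × (paths (8, 7) → (24, 18)) = C(15, 8) · C(27, 16) = 6435 · 13037895 = 83898854325. Avoidance count = 353697121050 − 83898854325 = 269798266725.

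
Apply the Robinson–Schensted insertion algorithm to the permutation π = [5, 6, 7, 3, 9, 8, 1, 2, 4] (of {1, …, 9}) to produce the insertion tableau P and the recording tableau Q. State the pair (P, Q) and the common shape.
P = [1, 2, 4, 8] / [3, 6, 7] / [5, 9];  Q = [1, 2, 3, 5] / [4, 6, 9] / [7, 8];  common shape = (4, 3, 2)

Row-insert the values π_1, π_2, … into P one at a time, bumping the leftmost entry strictly greater than the inserted value down to the next row. The recording tableau Q records, in position (i, j), the step at which that cell was added to P.
  Insert 5 (step 1): P = [5];  Q = [1]
  Insert 6 (step 2): P = [5, 6];  Q = [1, 2]
  Insert 7 (step 3): P = [5, 6, 7];  Q = [1, 2, 3]
  Insert 3 (step 4): P = [3, 6, 7] / [5];  Q = [1, 2, 3] / [4]
  Insert 9 (step 5): P = [3, 6, 7, 9] / [5];  Q = [1, 2, 3, 5] / [4]
  Insert 8 (step 6): P = [3, 6, 7, 8] / [5, 9];  Q = [1, 2, 3, 5] / [4, 6]
  Insert 1 (step 7): P = [1, 6, 7, 8] / [3, 9] / [5];  Q = [1, 2, 3, 5] / [4, 6] / [7]
  Insert 2 (step 8): P = [1, 2, 7, 8] / [3, 6] / [5, 9];  Q = [1, 2, 3, 5] / [4, 6] / [7, 8]
  Insert 4 (step 9): P = [1, 2, 4, 8] / [3, 6, 7] / [5, 9];  Q = [1, 2, 3, 5] / [4, 6, 9] / [7, 8]
Final shape: (4, 3, 2).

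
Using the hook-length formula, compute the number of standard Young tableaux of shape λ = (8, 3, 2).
# SYT of shape (8, 3, 2) = 3432

Hook-length formula: f^λ = n! / Π hook(c), product over all cells c of the Young diagram. For λ = (8, 3, 2), n = 13 boxes. Hook lengths by row (left-to-right, top-to-bottom): [10, 9, 7, 5, 4, 3, 2, 1]; [4, 3, 1]; [2, 1]. Product of hooks = 1814400. So f^λ = 13! / 1814400 = 6227020800 / 1814400 = 3432.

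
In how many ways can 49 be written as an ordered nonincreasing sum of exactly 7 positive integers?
p(49, 7 parts) = 8033

Partitions of n into exactly k parts are in bijection with partitions of n − k into at most k parts (subtract 1 from each part). So p(49, exactly 7) = p(42, parts ≤ 7). Computing via the recurrence p(m, j) = p(m, j−1) + p(m−j, j) gives 8033.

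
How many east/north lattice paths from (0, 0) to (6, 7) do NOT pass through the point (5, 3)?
Number of paths = 1436

Total paths from (0, 0) to (6, 7): C(13, 6) = 1716. Paths through (5, 3): (paths (0, 0) → (5, 3)) × (paths (5, 3) → (6, 7)) = C(8, 5) · C(5, 1) = 56 · 5 = 280. Avoidance count = 1716 − 280 = 1436.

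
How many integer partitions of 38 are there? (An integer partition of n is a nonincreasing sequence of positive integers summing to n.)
p(38) = 26015

Compute p(n) via the recurrence p(n, m) = p(n, m−1) + p(n−m, m), where p(n, m) counts partitions of n with all parts ≤ m and p(n) = p(n, n). The base cases are p(0, m) = 1 and p(n, 0) = 0 for n > 0. Filling the table yields p(38) = 26015. (Euler's pentagonal recurrence is an alternative.)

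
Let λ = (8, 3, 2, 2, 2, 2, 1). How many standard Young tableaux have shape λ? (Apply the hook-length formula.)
# SYT of shape (8, 3, 2, 2, 2, 2, 1) = 41570100

Hook-length formula: f^λ = n! / Π hook(c), product over all cells c of the Young diagram. For λ = (8, 3, 2, 2, 2, 2, 1), n = 20 boxes. Hook lengths by row (left-to-right, top-to-bottom): [14, 12, 7, 5, 4, 3, 2, 1]; [8, 6, 1]; [6, 4]; [5, 3]; [4, 2]; [3, 1]; [1]. Product of hooks = 58525286400. So f^λ = 20! / 58525286400 = 2432902008176640000 / 58525286400 = 41570100.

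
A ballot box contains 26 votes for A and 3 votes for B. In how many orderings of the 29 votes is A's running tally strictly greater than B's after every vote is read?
Strict-lead orderings = 2898

Total orderings of the 29 votes with 26 for A: C(29, 26) = 3654. By the Bertrand ballot formula (Cycle Lemma / reflection principle), the number of orderings in which A is strictly ahead of B throughout is (p − q)/(p + q) · C(p + q, p) = (26 − 3)/(26 + 3) · 3654 = 2898.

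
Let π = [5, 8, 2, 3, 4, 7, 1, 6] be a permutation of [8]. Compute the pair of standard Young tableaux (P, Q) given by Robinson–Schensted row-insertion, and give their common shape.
P = [1, 3, 4, 6] / [2, 7] / [5, 8];  Q = [1, 2, 5, 6] / [3, 4] / [7, 8];  common shape = (4, 2, 2)

Row-insert the values π_1, π_2, … into P one at a time, bumping the leftmost entry strictly greater than the inserted value down to the next row. The recording tableau Q records, in position (i, j), the step at which that cell was added to P.
  Insert 5 (step 1): P = [5];  Q = [1]
  Insert 8 (step 2): P = [5, 8];  Q = [1, 2]
  Insert 2 (step 3): P = [2, 8] / [5];  Q = [1, 2] / [3]
  Insert 3 (step 4): P = [2, 3] / [5, 8];  Q = [1, 2] / [3, 4]
  Insert 4 (step 5): P = [2, 3, 4] / [5, 8];  Q = [1, 2, 5] / [3, 4]
  Insert 7 (step 6): P = [2, 3, 4, 7] / [5, 8];  Q = [1, 2, 5, 6] / [3, 4]
  Insert 1 (step 7): P = [1, 3, 4, 7] / [2, 8] / [5];  Q = [1, 2, 5, 6] / [3, 4] / [7]
  Insert 6 (step 8): P = [1, 3, 4, 6] / [2, 7] / [5, 8];  Q = [1, 2, 5, 6] / [3, 4] / [7, 8]
Final shape: (4, 2, 2).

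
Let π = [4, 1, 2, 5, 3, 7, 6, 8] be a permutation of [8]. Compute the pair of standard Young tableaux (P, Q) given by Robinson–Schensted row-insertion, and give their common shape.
P = [1, 2, 3, 6, 8] / [4, 5, 7];  Q = [1, 3, 4, 6, 8] / [2, 5, 7];  common shape = (5, 3)

Row-insert the values π_1, π_2, … into P one at a time, bumping the leftmost entry strictly greater than the inserted value down to the next row. The recording tableau Q records, in position (i, j), the step at which that cell was added to P.
  Insert 4 (step 1): P = [4];  Q = [1]
  Insert 1 (step 2): P = [1] / [4];  Q = [1] / [2]
  Insert 2 (step 3): P = [1, 2] / [4];  Q = [1, 3] / [2]
  Insert 5 (step 4): P = [1, 2, 5] / [4];  Q = [1, 3, 4] / [2]
  Insert 3 (step 5): P = [1, 2, 3] / [4, 5];  Q = [1, 3, 4] / [2, 5]
  Insert 7 (step 6): P = [1, 2, 3, 7] / [4, 5];  Q = [1, 3, 4, 6] / [2, 5]
  Insert 6 (step 7): P = [1, 2, 3, 6] / [4, 5, 7];  Q = [1, 3, 4, 6] / [2, 5, 7]
  Insert 8 (step 8): P = [1, 2, 3, 6, 8] / [4, 5, 7];  Q = [1, 3, 4, 6, 8] / [2, 5, 7]
Final shape: (5, 3).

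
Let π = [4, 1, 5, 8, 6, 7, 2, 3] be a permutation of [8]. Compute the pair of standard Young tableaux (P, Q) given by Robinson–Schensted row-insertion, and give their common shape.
P = [1, 2, 3, 7] / [4, 5, 6] / [8];  Q = [1, 3, 4, 6] / [2, 5, 8] / [7];  common shape = (4, 3, 1)

Row-insert the values π_1, π_2, … into P one at a time, bumping the leftmost entry strictly greater than the inserted value down to the next row. The recording tableau Q records, in position (i, j), the step at which that cell was added to P.
  Insert 4 (step 1): P = [4];  Q = [1]
  Insert 1 (step 2): P = [1] / [4];  Q = [1] / [2]
  Insert 5 (step 3): P = [1, 5] / [4];  Q = [1, 3] / [2]
  Insert 8 (step 4): P = [1, 5, 8] / [4];  Q = [1, 3, 4] / [2]
  Insert 6 (step 5): P = [1, 5, 6] / [4, 8];  Q = [1, 3, 4] / [2, 5]
  Insert 7 (step 6): P = [1, 5, 6, 7] / [4, 8];  Q = [1, 3, 4, 6] / [2, 5]
  Insert 2 (step 7): P = [1, 2, 6, 7] / [4, 5] / [8];  Q = [1, 3, 4, 6] / [2, 5] / [7]
  Insert 3 (step 8): P = [1, 2, 3, 7] / [4, 5, 6] / [8];  Q = [1, 3, 4, 6] / [2, 5, 8] / [7]
Final shape: (4, 3, 1).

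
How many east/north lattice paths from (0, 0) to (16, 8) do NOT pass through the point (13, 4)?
Number of paths = 652171

Total paths from (0, 0) to (16, 8): C(24, 16) = 735471. Paths through (13, 4): (paths (0, 0) → (13, 4)) × (paths (13, 4) → (16, 8)) = C(17, 13) · C(7, 3) = 2380 · 35 = 83300. Avoidance count = 735471 − 83300 = 652171.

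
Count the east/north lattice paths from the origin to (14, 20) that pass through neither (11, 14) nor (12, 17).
Number of paths = 676890690

Inclusion–exclusion. Total paths: C(34, 14) = 1391975640. Through P₁: C(25, 11)·C(9, 3) = 374421600. Through P₂: C(29, 12)·C(5, 2) = 518959350. Since P₁ is strictly southwest of P₂, a monotone path through both must visit P₁ then P₂; paths through both = C(25, 11)·C(4, 1)·C(5, 2) = 178296000. Avoid both = 1391975640 − 374421600 − 518959350 + 178296000 = 676890690.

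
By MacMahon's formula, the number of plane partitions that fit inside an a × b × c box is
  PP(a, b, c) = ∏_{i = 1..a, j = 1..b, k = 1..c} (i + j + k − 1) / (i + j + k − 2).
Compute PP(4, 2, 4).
PP(4, 2, 4) = 1764

Evaluate the triple product over i = 1..4, j = 1..2, k = 1..4. The factors are (2/1) · (3/2) · (4/3) · (5/4) · (3/2) · (4/3) · (5/4) · (6/5) · … (32 factors total). The numerators and denominators telescope so the product is an integer; carrying out the multiplication exactly gives PP(4, 2, 4) = 1764.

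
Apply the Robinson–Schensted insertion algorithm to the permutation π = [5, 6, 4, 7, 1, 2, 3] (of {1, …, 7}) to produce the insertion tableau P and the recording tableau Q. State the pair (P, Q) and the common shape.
P = [1, 2, 3] / [4, 6, 7] / [5];  Q = [1, 2, 4] / [3, 6, 7] / [5];  common shape = (3, 3, 1)

Row-insert the values π_1, π_2, … into P one at a time, bumping the leftmost entry strictly greater than the inserted value down to the next row. The recording tableau Q records, in position (i, j), the step at which that cell was added to P.
  Insert 5 (step 1): P = [5];  Q = [1]
  Insert 6 (step 2): P = [5, 6];  Q = [1, 2]
  Insert 4 (step 3): P = [4, 6] / [5];  Q = [1, 2] / [3]
  Insert 7 (step 4): P = [4, 6, 7] / [5];  Q = [1, 2, 4] / [3]
  Insert 1 (step 5): P = [1, 6, 7] / [4] / [5];  Q = [1, 2, 4] / [3] / [5]
  Insert 2 (step 6): P = [1, 2, 7] / [4, 6] / [5];  Q = [1, 2, 4] / [3, 6] / [5]
  Insert 3 (step 7): P = [1, 2, 3] / [4, 6, 7] / [5];  Q = [1, 2, 4] / [3, 6, 7] / [5]
Final shape: (3, 3, 1).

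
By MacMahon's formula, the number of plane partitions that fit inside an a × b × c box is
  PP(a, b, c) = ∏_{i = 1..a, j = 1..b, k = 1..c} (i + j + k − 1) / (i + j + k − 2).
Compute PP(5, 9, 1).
PP(5, 9, 1) = 2002

Evaluate the triple product over i = 1..5, j = 1..9, k = 1..1. The factors are (2/1) · (3/2) · (4/3) · (5/4) · (6/5) · (7/6) · (8/7) · (9/8) · … (45 factors total). The numerators and denominators telescope so the product is an integer; carrying out the multiplication exactly gives PP(5, 9, 1) = 2002.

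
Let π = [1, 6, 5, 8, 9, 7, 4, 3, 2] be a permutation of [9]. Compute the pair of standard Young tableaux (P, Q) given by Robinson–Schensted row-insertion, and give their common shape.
P = [1, 2, 7, 9] / [3, 8] / [4] / [5] / [6];  Q = [1, 2, 4, 5] / [3, 6] / [7] / [8] / [9];  common shape = (4, 2, 1, 1, 1)

Row-insert the values π_1, π_2, … into P one at a time, bumping the leftmost entry strictly greater than the inserted value down to the next row. The recording tableau Q records, in position (i, j), the step at which that cell was added to P.
  Insert 1 (step 1): P = [1];  Q = [1]
  Insert 6 (step 2): P = [1, 6];  Q = [1, 2]
  Insert 5 (step 3): P = [1, 5] / [6];  Q = [1, 2] / [3]
  Insert 8 (step 4): P = [1, 5, 8] / [6];  Q = [1, 2, 4] / [3]
  Insert 9 (step 5): P = [1, 5, 8, 9] / [6];  Q = [1, 2, 4, 5] / [3]
  Insert 7 (step 6): P = [1, 5, 7, 9] / [6, 8];  Q = [1, 2, 4, 5] / [3, 6]
  Insert 4 (step 7): P = [1, 4, 7, 9] / [5, 8] / [6];  Q = [1, 2, 4, 5] / [3, 6] / [7]
  Insert 3 (step 8): P = [1, 3, 7, 9] / [4, 8] / [5] / [6];  Q = [1, 2, 4, 5] / [3, 6] / [7] / [8]
  Insert 2 (step 9): P = [1, 2, 7, 9] / [3, 8] / [4] / [5] / [6];  Q = [1, 2, 4, 5] / [3, 6] / [7] / [8] / [9]
Final shape: (4, 2, 1, 1, 1).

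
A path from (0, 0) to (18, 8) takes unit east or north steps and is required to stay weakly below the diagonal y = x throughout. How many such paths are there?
Number of paths = 904475

By the reflection principle (André's argument), the number of monotone paths to (18, 8) with n ≤ m that never go above y = x is C(26, 18) − C(26, 19) = 1562275 − 657800 = 904475.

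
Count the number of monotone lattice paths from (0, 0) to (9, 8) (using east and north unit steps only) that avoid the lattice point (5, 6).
Number of paths = 17380

Total paths from (0, 0) to (9, 8): C(17, 9) = 24310. Paths through (5, 6): (paths (0, 0) → (5, 6)) × (paths (5, 6) → (9, 8)) = C(11, 5) · C(6, 4) = 462 · 15 = 6930. Avoidance count = 24310 − 6930 = 17380.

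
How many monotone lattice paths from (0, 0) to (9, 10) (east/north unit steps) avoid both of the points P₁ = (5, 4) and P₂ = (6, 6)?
Number of paths = 46808

Inclusion–exclusion. Total paths: C(19, 9) = 92378. Through P₁: C(9, 5)·C(10, 4) = 26460. Through P₂: C(12, 6)·C(7, 3) = 32340. Since P₁ is strictly southwest of P₂, a monotone path through both must visit P₁ then P₂; paths through both = C(9, 5)·C(3, 1)·C(7, 3) = 13230. Avoid both = 92378 − 26460 − 32340 + 13230 = 46808.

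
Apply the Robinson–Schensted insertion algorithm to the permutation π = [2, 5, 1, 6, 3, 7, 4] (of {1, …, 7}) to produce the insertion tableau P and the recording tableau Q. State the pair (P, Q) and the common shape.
P = [1, 3, 4, 7] / [2, 5, 6];  Q = [1, 2, 4, 6] / [3, 5, 7];  common shape = (4, 3)

Row-insert the values π_1, π_2, … into P one at a time, bumping the leftmost entry strictly greater than the inserted value down to the next row. The recording tableau Q records, in position (i, j), the step at which that cell was added to P.
  Insert 2 (step 1): P = [2];  Q = [1]
  Insert 5 (step 2): P = [2, 5];  Q = [1, 2]
  Insert 1 (step 3): P = [1, 5] / [2];  Q = [1, 2] / [3]
  Insert 6 (step 4): P = [1, 5, 6] / [2];  Q = [1, 2, 4] / [3]
  Insert 3 (step 5): P = [1, 3, 6] / [2, 5];  Q = [1, 2, 4] / [3, 5]
  Insert 7 (step 6): P = [1, 3, 6, 7] / [2, 5];  Q = [1, 2, 4, 6] / [3, 5]
  Insert 4 (step 7): P = [1, 3, 4, 7] / [2, 5, 6];  Q = [1, 2, 4, 6] / [3, 5, 7]
Final shape: (4, 3).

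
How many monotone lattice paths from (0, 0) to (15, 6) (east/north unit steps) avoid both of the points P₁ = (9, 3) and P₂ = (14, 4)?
Number of paths = 30564

Inclusion–exclusion. Total paths: C(21, 15) = 54264. Through P₁: C(12, 9)·C(9, 6) = 18480. Through P₂: C(18, 14)·C(3, 1) = 9180. Since P₁ is strictly southwest of P₂, a monotone path through both must visit P₁ then P₂; paths through both = C(12, 9)·C(6, 5)·C(3, 1) = 3960. Avoid both = 54264 − 18480 − 9180 + 3960 = 30564.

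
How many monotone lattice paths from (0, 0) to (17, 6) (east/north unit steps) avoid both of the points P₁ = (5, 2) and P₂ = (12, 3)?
Number of paths = 46655

Inclusion–exclusion. Total paths: C(23, 17) = 100947. Through P₁: C(7, 5)·C(16, 12) = 38220. Through P₂: C(15, 12)·C(8, 5) = 25480. Since P₁ is strictly southwest of P₂, a monotone path through both must visit P₁ then P₂; paths through both = C(7, 5)·C(8, 7)·C(8, 5) = 9408. Avoid both = 100947 − 38220 − 25480 + 9408 = 46655.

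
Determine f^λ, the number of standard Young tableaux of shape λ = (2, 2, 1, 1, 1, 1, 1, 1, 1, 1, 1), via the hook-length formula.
# SYT of shape (2, 2, 1, 1, 1, 1, 1, 1, 1, 1, 1) = 65

Hook-length formula: f^λ = n! / Π hook(c), product over all cells c of the Young diagram. For λ = (2, 2, 1, 1, 1, 1, 1, 1, 1, 1, 1), n = 13 boxes. Hook lengths by row (left-to-right, top-to-bottom): [12, 2]; [11, 1]; [9]; [8]; [7]; [6]; [5]; [4]; [3]; [2]; [1]. Product of hooks = 95800320. So f^λ = 13! / 95800320 = 6227020800 / 95800320 = 65.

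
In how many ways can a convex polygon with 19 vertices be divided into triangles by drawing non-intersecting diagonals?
C_17 = 129644790

These polygon triangulations are counted by the Catalan number C_n = (1/(n + 1)) · C(2n, n). For n = 17: C_17 = (1/18) · C(34, 17) = 2333606220/18 = 129644790.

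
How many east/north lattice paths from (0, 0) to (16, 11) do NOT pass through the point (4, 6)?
Number of paths = 11738415

Total paths from (0, 0) to (16, 11): C(27, 16) = 13037895. Paths through (4, 6): (paths (0, 0) → (4, 6)) × (paths (4, 6) → (16, 11)) = C(10, 4) · C(17, 12) = 210 · 6188 = 1299480. Avoidance count = 13037895 − 1299480 = 11738415.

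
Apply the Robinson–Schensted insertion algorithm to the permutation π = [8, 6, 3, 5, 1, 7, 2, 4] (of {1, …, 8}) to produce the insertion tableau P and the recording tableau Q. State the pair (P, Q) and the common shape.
P = [1, 2, 4] / [3, 5, 7] / [6] / [8];  Q = [1, 4, 6] / [2, 7, 8] / [3] / [5];  common shape = (3, 3, 1, 1)

Row-insert the values π_1, π_2, … into P one at a time, bumping the leftmost entry strictly greater than the inserted value down to the next row. The recording tableau Q records, in position (i, j), the step at which that cell was added to P.
  Insert 8 (step 1): P = [8];  Q = [1]
  Insert 6 (step 2): P = [6] / [8];  Q = [1] / [2]
  Insert 3 (step 3): P = [3] / [6] / [8];  Q = [1] / [2] / [3]
  Insert 5 (step 4): P = [3, 5] / [6] / [8];  Q = [1, 4] / [2] / [3]
  Insert 1 (step 5): P = [1, 5] / [3] / [6] / [8];  Q = [1, 4] / [2] / [3] / [5]
  Insert 7 (step 6): P = [1, 5, 7] / [3] / [6] / [8];  Q = [1, 4, 6] / [2] / [3] / [5]
  Insert 2 (step 7): P = [1, 2, 7] / [3, 5] / [6] / [8];  Q = [1, 4, 6] / [2, 7] / [3] / [5]
  Insert 4 (step 8): P = [1, 2, 4] / [3, 5, 7] / [6] / [8];  Q = [1, 4, 6] / [2, 7, 8] / [3] / [5]
Final shape: (3, 3, 1, 1).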